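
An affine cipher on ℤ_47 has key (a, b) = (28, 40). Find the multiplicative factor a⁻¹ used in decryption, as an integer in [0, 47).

Apply the Euclidean algorithm to 47 and 28:
47 = 1·28 + 19
28 = 1·19 + 9
19 = 2·9 + 1
9 = 9·1 + 0
The gcd is 1. Working backward:
1 = 19 − 2·9
1 = −2·28 + 3·19
1 = 3·47 − 5·28
So 28·(-5) ≡ 1 (mod 47), and -5 ≡ 42 (mod 47).

42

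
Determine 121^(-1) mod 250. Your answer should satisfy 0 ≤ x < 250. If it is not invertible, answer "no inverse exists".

Extended Euclidean algorithm:
250 = 2×121 + 8
121 = 15×8 + 1
8 = 8×1 + 0
The gcd is 1. Working backward:
1 = 121 − 15·8
1 = −15·250 + 31·121
So 121·31 ≡ 1 (mod 250).

31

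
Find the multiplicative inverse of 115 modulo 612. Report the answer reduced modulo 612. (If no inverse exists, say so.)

463

gcd(612, 115) by repeated division:
612 = 5·115 + 37
115 = 3·37 + 4
37 = 9·4 + 1
4 = 4·1 + 0
gcd = 1, so the inverse exists. Back-substitute:
1 = 37 − 9·4
1 = −9·115 + 28·37
1 = 28·612 − 149·115
So 115·(-149) ≡ 1 (mod 612), and -149 ≡ 463 (mod 612).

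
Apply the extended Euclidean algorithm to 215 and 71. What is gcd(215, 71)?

1

Repeated division:
215 = 3*71 + 2
71 = 35*2 + 1
2 = 2*1 + 0
gcd(215, 71) = 1.
Back-substituting:
1 = 71 − 35·2
1 = −35·215 + 106·71
So 1 = (-35)·215 + (106)·71.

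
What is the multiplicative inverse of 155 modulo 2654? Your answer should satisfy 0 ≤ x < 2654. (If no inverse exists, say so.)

1815

Run Euclid on (2654, 155):
2654 = 17*155 + 19
155 = 8*19 + 3
19 = 6*3 + 1
3 = 3*1 + 0
The gcd is 1. Working backward:
1 = 19 − 6·3
1 = −6·155 + 49·19
1 = 49·2654 − 839·155
Thus 155·(-839) ≡ 1 (mod 2654); reducing, -839 mod 2654 = 1815.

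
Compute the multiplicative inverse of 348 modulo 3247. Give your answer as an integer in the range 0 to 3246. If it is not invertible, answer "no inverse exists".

Apply the Euclidean algorithm to 3247 and 348:
3247 = 9*348 + 115
348 = 3*115 + 3
115 = 38*3 + 1
3 = 3*1 + 0
Since gcd(348, 3247) = 1, back-substitute to write 1 as a combination:
1 = 115 − 38·3
1 = −38·348 + 115·115
1 = 115·3247 − 1073·348
So 348·(-1073) ≡ 1 (mod 3247), and -1073 ≡ 2174 (mod 3247).

2174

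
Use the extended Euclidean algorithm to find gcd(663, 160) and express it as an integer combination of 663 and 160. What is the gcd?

1

Repeated division:
663 = 4*160 + 23
160 = 6*23 + 22
23 = 1*22 + 1
22 = 22*1 + 0
gcd(663, 160) = 1.
Back-substituting:
1 = 23 − 22
1 = −160 + 7·23
1 = 7·663 − 29·160
So 1 = (7)·663 + (-29)·160.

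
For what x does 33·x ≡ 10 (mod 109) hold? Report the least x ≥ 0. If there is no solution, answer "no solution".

First find gcd(33, 109):
109 = 3*33 + 10
33 = 3*10 + 3
10 = 3*3 + 1
3 = 3*1 + 0
gcd = 1, so a unique solution mod 109 exists.
Back-substitute for the Bézout coefficients:
1 = 10 − 3·3
1 = −3·33 + 10·10
1 = 10·109 − 33·33
So 33·(-33) ≡ 1 (mod 109), giving 33⁻¹ ≡ 76.
x ≡ 33⁻¹·10 ≡ 76·10 ≡ 106 (mod 109).

106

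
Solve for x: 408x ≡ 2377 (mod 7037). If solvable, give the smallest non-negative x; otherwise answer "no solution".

4059

First find gcd(408, 7037):
7037 = 17×408 + 101
408 = 4×101 + 4
101 = 25×4 + 1
4 = 4×1 + 0
gcd = 1, so a unique solution mod 7037 exists.
Back-substitute for the Bézout coefficients:
1 = 101 − 25·4
1 = −25·408 + 101·101
1 = 101·7037 − 1742·408
So 408·(-1742) ≡ 1 (mod 7037), giving 408⁻¹ ≡ 5295.
x ≡ 408⁻¹·2377 ≡ 5295·2377 ≡ 4059 (mod 7037).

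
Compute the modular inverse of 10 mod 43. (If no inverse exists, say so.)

13

gcd(43, 10) by repeated division:
43 = 4·10 + 3
10 = 3·3 + 1
3 = 3·1 + 0
gcd = 1, so the inverse exists. Back-substitute:
1 = 10 − 3·3
1 = −3·43 + 13·10
So 10·13 ≡ 1 (mod 43).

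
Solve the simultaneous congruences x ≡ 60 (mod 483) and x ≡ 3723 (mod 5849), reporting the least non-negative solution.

2477850

Write x = 60 + 483·k. Then 483·k ≡ 3723 − 60 ≡ 3663 (mod 5849).
Need 483⁻¹ mod 5849. Extended Euclid on (5849, 483):
5849 = 12×483 + 53
483 = 9×53 + 6
53 = 8×6 + 5
6 = 1×5 + 1
5 = 5×1 + 0
Back-substitute:
1 = 6 − 5
1 = −53 + 9·6
1 = 9·483 − 82·53
1 = −82·5849 + 993·483
483⁻¹ ≡ 993 (mod 5849), so k ≡ 993·3663 ≡ 5130 (mod 5849).
x = 60 + 483·5130 = 2477850.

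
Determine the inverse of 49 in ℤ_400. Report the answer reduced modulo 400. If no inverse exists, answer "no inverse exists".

Apply the Euclidean algorithm to 400 and 49:
400 = 8×49 + 8
49 = 6×8 + 1
8 = 8×1 + 0
gcd = 1, so the inverse exists. Back-substitute:
1 = 49 − 6·8
1 = −6·400 + 49·49
So 49·49 ≡ 1 (mod 400).

49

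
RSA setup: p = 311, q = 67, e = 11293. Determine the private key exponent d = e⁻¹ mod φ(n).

φ(n) = (p−1)(q−1) = 310·66 = 20460.
Need d with 11293·d ≡ 1 (mod 20460). Apply the extended Euclidean algorithm:
20460 = 1·11293 + 9167
11293 = 1·9167 + 2126
9167 = 4·2126 + 663
2126 = 3·663 + 137
663 = 4·137 + 115
137 = 1·115 + 22
115 = 5·22 + 5
22 = 4·5 + 2
5 = 2·2 + 1
2 = 2·1 + 0
Back-substitute:
1 = 5 − 2·2
1 = −2·22 + 9·5
1 = 9·115 − 47·22
1 = −47·137 + 56·115
1 = 56·663 − 271·137
1 = −271·2126 + 869·663
1 = 869·9167 − 3747·2126
1 = −3747·11293 + 4616·9167
1 = 4616·20460 − 8363·11293
So 11293·(-8363) ≡ 1 (mod 20460), hence d ≡ -8363 ≡ 12097 (mod 20460).

12097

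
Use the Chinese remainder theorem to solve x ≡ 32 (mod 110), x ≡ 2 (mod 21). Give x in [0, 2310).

Write x = 32 + 110·k. Then 110·k ≡ 2 − 32 ≡ 12 (mod 21).
Need 110⁻¹ mod 21. Extended Euclid on (21, 5):
21 = 4·5 + 1
5 = 5·1 + 0
Back-substitute:
1 = 21 − 4·5
110⁻¹ ≡ 17 (mod 21), so k ≡ 17·12 ≡ 15 (mod 21).
x = 32 + 110·15 = 1682.

1682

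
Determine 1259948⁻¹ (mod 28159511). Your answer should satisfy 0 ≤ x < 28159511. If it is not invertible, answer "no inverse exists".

26845458

Extended Euclidean algorithm:
28159511 = 22×1259948 + 440655
1259948 = 2×440655 + 378638
440655 = 1×378638 + 62017
378638 = 6×62017 + 6536
62017 = 9×6536 + 3193
6536 = 2×3193 + 150
3193 = 21×150 + 43
150 = 3×43 + 21
43 = 2×21 + 1
21 = 21×1 + 0
The gcd is 1. Working backward:
1 = 43 − 2·21
1 = −2·150 + 7·43
1 = 7·3193 − 149·150
1 = −149·6536 + 305·3193
1 = 305·62017 − 2894·6536
1 = −2894·378638 + 17669·62017
1 = 17669·440655 − 20563·378638
1 = −20563·1259948 + 58795·440655
1 = 58795·28159511 − 1314053·1259948
Hence 1259948⁻¹ ≡ -1314053 ≡ 26845458 (mod 28159511).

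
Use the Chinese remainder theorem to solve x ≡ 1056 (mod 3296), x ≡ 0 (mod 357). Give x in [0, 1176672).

Write x = 1056 + 3296·k. Then 3296·k ≡ 0 − 1056 ≡ 15 (mod 357).
Need 3296⁻¹ mod 357. Extended Euclid on (357, 83):
357 = 4*83 + 25
83 = 3*25 + 8
25 = 3*8 + 1
8 = 8*1 + 0
Back-substitute:
1 = 25 − 3·8
1 = −3·83 + 10·25
1 = 10·357 − 43·83
3296⁻¹ ≡ 314 (mod 357), so k ≡ 314·15 ≡ 69 (mod 357).
x = 1056 + 3296·69 = 228480.

228480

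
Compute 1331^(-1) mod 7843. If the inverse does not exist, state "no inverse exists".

no inverse exists

Compute gcd(1331, 7843):
7843 = 5*1331 + 1188
1331 = 1*1188 + 143
1188 = 8*143 + 44
143 = 3*44 + 11
44 = 4*11 + 0
Since gcd = 11 > 1, 1331 is not a unit mod 7843.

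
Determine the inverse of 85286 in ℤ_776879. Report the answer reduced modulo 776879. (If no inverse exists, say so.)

223838

gcd(776879, 85286) by repeated division:
776879 = 9·85286 + 9305
85286 = 9·9305 + 1541
9305 = 6·1541 + 59
1541 = 26·59 + 7
59 = 8·7 + 3
7 = 2·3 + 1
3 = 3·1 + 0
Since gcd(85286, 776879) = 1, back-substitute to write 1 as a combination:
1 = 7 − 2·3
1 = −2·59 + 17·7
1 = 17·1541 − 444·59
1 = −444·9305 + 2681·1541
1 = 2681·85286 − 24573·9305
1 = −24573·776879 + 223838·85286
So 85286·223838 ≡ 1 (mod 776879).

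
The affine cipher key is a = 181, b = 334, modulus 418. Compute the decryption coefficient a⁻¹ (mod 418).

97

Run Euclid on (418, 181):
418 = 2·181 + 56
181 = 3·56 + 13
56 = 4·13 + 4
13 = 3·4 + 1
4 = 4·1 + 0
Since gcd(181, 418) = 1, back-substitute to write 1 as a combination:
1 = 13 − 3·4
1 = −3·56 + 13·13
1 = 13·181 − 42·56
1 = −42·418 + 97·181
So 181·97 ≡ 1 (mod 418).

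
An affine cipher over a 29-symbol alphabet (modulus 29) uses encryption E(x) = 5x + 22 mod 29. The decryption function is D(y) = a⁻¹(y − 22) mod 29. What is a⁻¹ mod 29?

Run Euclid on (29, 5):
29 = 5*5 + 4
5 = 1*4 + 1
4 = 4*1 + 0
Since gcd(5, 29) = 1, back-substitute to write 1 as a combination:
1 = 5 − 4
1 = −29 + 6·5
So 5·6 ≡ 1 (mod 29).

6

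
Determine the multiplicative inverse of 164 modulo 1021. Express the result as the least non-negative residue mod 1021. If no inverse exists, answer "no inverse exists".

Extended Euclidean algorithm:
1021 = 6*164 + 37
164 = 4*37 + 16
37 = 2*16 + 5
16 = 3*5 + 1
5 = 5*1 + 0
The gcd is 1. Working backward:
1 = 16 − 3·5
1 = −3·37 + 7·16
1 = 7·164 − 31·37
1 = −31·1021 + 193·164
So 164·193 ≡ 1 (mod 1021).

193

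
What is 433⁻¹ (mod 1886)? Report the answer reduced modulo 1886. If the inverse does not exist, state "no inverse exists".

Extended Euclidean algorithm:
1886 = 4×433 + 154
433 = 2×154 + 125
154 = 1×125 + 29
125 = 4×29 + 9
29 = 3×9 + 2
9 = 4×2 + 1
2 = 2×1 + 0
gcd = 1, so the inverse exists. Back-substitute:
1 = 9 − 4·2
1 = −4·29 + 13·9
1 = 13·125 − 56·29
1 = −56·154 + 69·125
1 = 69·433 − 194·154
1 = −194·1886 + 845·433
So 433·845 ≡ 1 (mod 1886).

845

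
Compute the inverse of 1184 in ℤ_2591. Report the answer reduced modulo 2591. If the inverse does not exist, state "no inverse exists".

2103

Apply the Euclidean algorithm to 2591 and 1184:
2591 = 2×1184 + 223
1184 = 5×223 + 69
223 = 3×69 + 16
69 = 4×16 + 5
16 = 3×5 + 1
5 = 5×1 + 0
The gcd is 1. Working backward:
1 = 16 − 3·5
1 = −3·69 + 13·16
1 = 13·223 − 42·69
1 = −42·1184 + 223·223
1 = 223·2591 − 488·1184
Hence 1184⁻¹ ≡ -488 ≡ 2103 (mod 2591).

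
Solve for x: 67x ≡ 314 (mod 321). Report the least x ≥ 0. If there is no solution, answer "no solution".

First find gcd(67, 321):
321 = 4×67 + 53
67 = 1×53 + 14
53 = 3×14 + 11
14 = 1×11 + 3
11 = 3×3 + 2
3 = 1×2 + 1
2 = 2×1 + 0
gcd = 1, so a unique solution mod 321 exists.
Back-substitute for the Bézout coefficients:
1 = 3 − 2
1 = −11 + 4·3
1 = 4·14 − 5·11
1 = −5·53 + 19·14
1 = 19·67 − 24·53
1 = −24·321 + 115·67
So 67·(115) ≡ 1 (mod 321), giving 67⁻¹ ≡ 115.
x ≡ 67⁻¹·314 ≡ 115·314 ≡ 158 (mod 321).

158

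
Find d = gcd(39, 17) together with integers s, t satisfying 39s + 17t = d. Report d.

1

Apply Euclid's algorithm to 39 and 17:
39 = 2·17 + 5
17 = 3·5 + 2
5 = 2·2 + 1
2 = 2·1 + 0
gcd(39, 17) = 1.
Back-substituting:
1 = 5 − 2·2
1 = −2·17 + 7·5
1 = 7·39 − 16·17
So 1 = (7)·39 + (-16)·17.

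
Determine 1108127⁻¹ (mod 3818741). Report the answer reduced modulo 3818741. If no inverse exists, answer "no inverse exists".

Extended Euclidean algorithm:
3818741 = 3·1108127 + 494360
1108127 = 2·494360 + 119407
494360 = 4·119407 + 16732
119407 = 7·16732 + 2283
16732 = 7·2283 + 751
2283 = 3·751 + 30
751 = 25·30 + 1
30 = 30·1 + 0
Since gcd(1108127, 3818741) = 1, back-substitute to write 1 as a combination:
1 = 751 − 25·30
1 = −25·2283 + 76·751
1 = 76·16732 − 557·2283
1 = −557·119407 + 3975·16732
1 = 3975·494360 − 16457·119407
1 = −16457·1108127 + 36889·494360
1 = 36889·3818741 − 127124·1108127
Thus 1108127·(-127124) ≡ 1 (mod 3818741); reducing, -127124 mod 3818741 = 3691617.

3691617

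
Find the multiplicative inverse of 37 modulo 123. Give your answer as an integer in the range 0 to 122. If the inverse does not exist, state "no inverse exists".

Apply the Euclidean algorithm to 123 and 37:
123 = 3×37 + 12
37 = 3×12 + 1
12 = 12×1 + 0
The gcd is 1. Working backward:
1 = 37 − 3·12
1 = −3·123 + 10·37
So 37·10 ≡ 1 (mod 123).

10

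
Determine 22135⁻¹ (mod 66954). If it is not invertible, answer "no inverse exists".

19513

gcd(66954, 22135) by repeated division:
66954 = 3×22135 + 549
22135 = 40×549 + 175
549 = 3×175 + 24
175 = 7×24 + 7
24 = 3×7 + 3
7 = 2×3 + 1
3 = 3×1 + 0
gcd = 1, so the inverse exists. Back-substitute:
1 = 7 − 2·3
1 = −2·24 + 7·7
1 = 7·175 − 51·24
1 = −51·549 + 160·175
1 = 160·22135 − 6451·549
1 = −6451·66954 + 19513·22135
So 22135·19513 ≡ 1 (mod 66954).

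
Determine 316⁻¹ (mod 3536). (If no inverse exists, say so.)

Euclidean algorithm on 3536, 316:
3536 = 11×316 + 60
316 = 5×60 + 16
60 = 3×16 + 12
16 = 1×12 + 4
12 = 3×4 + 0
Since gcd = 4 > 1, 316 is not a unit mod 3536.

no inverse exists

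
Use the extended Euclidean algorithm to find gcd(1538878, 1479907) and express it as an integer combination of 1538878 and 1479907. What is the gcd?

11

Euclidean algorithm:
1538878 = 1·1479907 + 58971
1479907 = 25·58971 + 5632
58971 = 10·5632 + 2651
5632 = 2·2651 + 330
2651 = 8·330 + 11
330 = 30·11 + 0
gcd(1538878, 1479907) = 11.
Working backward:
11 = 2651 − 8·330
11 = −8·5632 + 17·2651
11 = 17·58971 − 178·5632
11 = −178·1479907 + 4467·58971
11 = 4467·1538878 − 4645·1479907
So 11 = (4467)·1538878 + (-4645)·1479907.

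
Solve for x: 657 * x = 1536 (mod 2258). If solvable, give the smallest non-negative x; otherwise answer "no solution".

456

First find gcd(657, 2258):
2258 = 3·657 + 287
657 = 2·287 + 83
287 = 3·83 + 38
83 = 2·38 + 7
38 = 5·7 + 3
7 = 2·3 + 1
3 = 3·1 + 0
gcd = 1, so a unique solution mod 2258 exists.
Back-substitute for the Bézout coefficients:
1 = 7 − 2·3
1 = −2·38 + 11·7
1 = 11·83 − 24·38
1 = −24·287 + 83·83
1 = 83·657 − 190·287
1 = −190·2258 + 653·657
So 657·(653) ≡ 1 (mod 2258), giving 657⁻¹ ≡ 653.
x ≡ 657⁻¹·1536 ≡ 653·1536 ≡ 456 (mod 2258).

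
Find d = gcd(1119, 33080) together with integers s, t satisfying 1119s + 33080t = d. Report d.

Euclidean algorithm:
33080 = 29×1119 + 629
1119 = 1×629 + 490
629 = 1×490 + 139
490 = 3×139 + 73
139 = 1×73 + 66
73 = 1×66 + 7
66 = 9×7 + 3
7 = 2×3 + 1
3 = 3×1 + 0
gcd(1119, 33080) = 1.
Express as a combination:
1 = 7 − 2·3
1 = −2·66 + 19·7
1 = 19·73 − 21·66
1 = −21·139 + 40·73
1 = 40·490 − 141·139
1 = −141·629 + 181·490
1 = 181·1119 − 322·629
1 = −322·33080 + 9519·1119
So 1 = (-322)·33080 + (9519)·1119.

1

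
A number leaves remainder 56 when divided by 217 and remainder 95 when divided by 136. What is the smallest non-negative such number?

Write x = 56 + 217·k. Then 217·k ≡ 95 − 56 ≡ 39 (mod 136).
Need 217⁻¹ mod 136. Extended Euclid on (136, 81):
136 = 1×81 + 55
81 = 1×55 + 26
55 = 2×26 + 3
26 = 8×3 + 2
3 = 1×2 + 1
2 = 2×1 + 0
Back-substitute:
1 = 3 − 2
1 = −26 + 9·3
1 = 9·55 − 19·26
1 = −19·81 + 28·55
1 = 28·136 − 47·81
217⁻¹ ≡ 89 (mod 136), so k ≡ 89·39 ≡ 71 (mod 136).
x = 56 + 217·71 = 15463.

15463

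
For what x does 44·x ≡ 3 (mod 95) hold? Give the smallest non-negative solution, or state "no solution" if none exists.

67

First find gcd(44, 95):
95 = 2*44 + 7
44 = 6*7 + 2
7 = 3*2 + 1
2 = 2*1 + 0
gcd = 1, so a unique solution mod 95 exists.
Back-substitute for the Bézout coefficients:
1 = 7 − 3·2
1 = −3·44 + 19·7
1 = 19·95 − 41·44
So 44·(-41) ≡ 1 (mod 95), giving 44⁻¹ ≡ 54.
x ≡ 44⁻¹·3 ≡ 54·3 ≡ 67 (mod 95).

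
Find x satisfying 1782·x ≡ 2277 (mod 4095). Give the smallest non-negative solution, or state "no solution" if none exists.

First find gcd(1782, 4095):
4095 = 2*1782 + 531
1782 = 3*531 + 189
531 = 2*189 + 153
189 = 1*153 + 36
153 = 4*36 + 9
36 = 4*9 + 0
gcd = 9 and 9 | 2277, so solutions exist. Divide through by 9: 198x ≡ 253 (mod 455).
Now find 198⁻¹ mod 455:
455 = 2*198 + 59
198 = 3*59 + 21
59 = 2*21 + 17
21 = 1*17 + 4
17 = 4*4 + 1
4 = 4*1 + 0
Back-substitute:
1 = 17 − 4·4
1 = −4·21 + 5·17
1 = 5·59 − 14·21
1 = −14·198 + 47·59
1 = 47·455 − 108·198
So 198·(-108) ≡ 1 (mod 455), i.e. 198⁻¹ ≡ 347.
Then x ≡ 347·253 ≡ 431 (mod 455); the smallest non-negative solution is x = 431.

431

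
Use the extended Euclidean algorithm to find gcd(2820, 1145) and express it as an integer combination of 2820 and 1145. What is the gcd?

Repeated division:
2820 = 2*1145 + 530
1145 = 2*530 + 85
530 = 6*85 + 20
85 = 4*20 + 5
20 = 4*5 + 0
gcd(2820, 1145) = 5.
Working backward:
5 = 85 − 4·20
5 = −4·530 + 25·85
5 = 25·1145 − 54·530
5 = −54·2820 + 133·1145
So 5 = (-54)·2820 + (133)·1145.

5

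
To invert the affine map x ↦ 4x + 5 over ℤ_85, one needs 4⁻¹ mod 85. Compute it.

gcd(85, 4) by repeated division:
85 = 21×4 + 1
4 = 4×1 + 0
gcd = 1, so the inverse exists. Back-substitute:
1 = 85 − 21·4
Hence 4⁻¹ ≡ -21 ≡ 64 (mod 85).

64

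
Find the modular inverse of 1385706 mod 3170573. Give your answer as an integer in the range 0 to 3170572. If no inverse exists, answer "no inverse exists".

no inverse exists

Euclidean algorithm on 3170573, 1385706:
3170573 = 2×1385706 + 399161
1385706 = 3×399161 + 188223
399161 = 2×188223 + 22715
188223 = 8×22715 + 6503
22715 = 3×6503 + 3206
6503 = 2×3206 + 91
3206 = 35×91 + 21
91 = 4×21 + 7
21 = 3×7 + 0
Since gcd = 7 > 1, 1385706 is not a unit mod 3170573.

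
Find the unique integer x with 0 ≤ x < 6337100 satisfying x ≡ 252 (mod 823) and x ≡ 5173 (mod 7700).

Write x = 252 + 823·k. Then 823·k ≡ 5173 − 252 ≡ 4921 (mod 7700).
Need 823⁻¹ mod 7700. Extended Euclid on (7700, 823):
7700 = 9·823 + 293
823 = 2·293 + 237
293 = 1·237 + 56
237 = 4·56 + 13
56 = 4·13 + 4
13 = 3·4 + 1
4 = 4·1 + 0
Back-substitute:
1 = 13 − 3·4
1 = −3·56 + 13·13
1 = 13·237 − 55·56
1 = −55·293 + 68·237
1 = 68·823 − 191·293
1 = −191·7700 + 1787·823
823⁻¹ ≡ 1787 (mod 7700), so k ≡ 1787·4921 ≡ 427 (mod 7700).
x = 252 + 823·427 = 351673.

351673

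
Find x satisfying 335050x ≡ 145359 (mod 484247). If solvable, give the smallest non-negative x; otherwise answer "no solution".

104283

First find gcd(335050, 484247):
484247 = 1·335050 + 149197
335050 = 2·149197 + 36656
149197 = 4·36656 + 2573
36656 = 14·2573 + 634
2573 = 4·634 + 37
634 = 17·37 + 5
37 = 7·5 + 2
5 = 2·2 + 1
2 = 2·1 + 0
gcd = 1, so a unique solution mod 484247 exists.
Back-substitute for the Bézout coefficients:
1 = 5 − 2·2
1 = −2·37 + 15·5
1 = 15·634 − 257·37
1 = −257·2573 + 1043·634
1 = 1043·36656 − 14859·2573
1 = −14859·149197 + 60479·36656
1 = 60479·335050 − 135817·149197
1 = −135817·484247 + 196296·335050
So 335050·(196296) ≡ 1 (mod 484247), giving 335050⁻¹ ≡ 196296.
x ≡ 335050⁻¹·145359 ≡ 196296·145359 ≡ 104283 (mod 484247).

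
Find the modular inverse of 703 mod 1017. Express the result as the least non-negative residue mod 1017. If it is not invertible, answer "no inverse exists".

217

Apply the Euclidean algorithm to 1017 and 703:
1017 = 1×703 + 314
703 = 2×314 + 75
314 = 4×75 + 14
75 = 5×14 + 5
14 = 2×5 + 4
5 = 1×4 + 1
4 = 4×1 + 0
gcd = 1, so the inverse exists. Back-substitute:
1 = 5 − 4
1 = −14 + 3·5
1 = 3·75 − 16·14
1 = −16·314 + 67·75
1 = 67·703 − 150·314
1 = −150·1017 + 217·703
So 703·217 ≡ 1 (mod 1017).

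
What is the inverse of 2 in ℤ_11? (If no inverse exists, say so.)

6

gcd(11, 2) by repeated division:
11 = 5*2 + 1
2 = 2*1 + 0
Since gcd(2, 11) = 1, back-substitute to write 1 as a combination:
1 = 11 − 5·2
So 2·(-5) ≡ 1 (mod 11), and -5 ≡ 6 (mod 11).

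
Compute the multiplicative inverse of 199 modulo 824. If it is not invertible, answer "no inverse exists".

gcd(824, 199) by repeated division:
824 = 4·199 + 28
199 = 7·28 + 3
28 = 9·3 + 1
3 = 3·1 + 0
gcd = 1, so the inverse exists. Back-substitute:
1 = 28 − 9·3
1 = −9·199 + 64·28
1 = 64·824 − 265·199
Thus 199·(-265) ≡ 1 (mod 824); reducing, -265 mod 824 = 559.

559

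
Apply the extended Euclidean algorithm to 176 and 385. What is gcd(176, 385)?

Euclidean algorithm:
385 = 2*176 + 33
176 = 5*33 + 11
33 = 3*11 + 0
gcd(176, 385) = 11.
Express as a combination:
11 = 176 − 5·33
11 = −5·385 + 11·176
So 11 = (-5)·385 + (11)·176.

11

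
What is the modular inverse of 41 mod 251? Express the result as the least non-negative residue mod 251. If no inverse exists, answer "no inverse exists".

Extended Euclidean algorithm:
251 = 6*41 + 5
41 = 8*5 + 1
5 = 5*1 + 0
gcd = 1, so the inverse exists. Back-substitute:
1 = 41 − 8·5
1 = −8·251 + 49·41
So 41·49 ≡ 1 (mod 251).

49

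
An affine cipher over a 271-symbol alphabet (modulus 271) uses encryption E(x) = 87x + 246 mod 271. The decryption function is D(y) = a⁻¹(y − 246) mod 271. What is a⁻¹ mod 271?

gcd(271, 87) by repeated division:
271 = 3×87 + 10
87 = 8×10 + 7
10 = 1×7 + 3
7 = 2×3 + 1
3 = 3×1 + 0
Since gcd(87, 271) = 1, back-substitute to write 1 as a combination:
1 = 7 − 2·3
1 = −2·10 + 3·7
1 = 3·87 − 26·10
1 = −26·271 + 81·87
So 87·81 ≡ 1 (mod 271).

81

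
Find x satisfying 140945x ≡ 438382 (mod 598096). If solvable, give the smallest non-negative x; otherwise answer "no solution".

First find gcd(140945, 598096):
598096 = 4*140945 + 34316
140945 = 4*34316 + 3681
34316 = 9*3681 + 1187
3681 = 3*1187 + 120
1187 = 9*120 + 107
120 = 1*107 + 13
107 = 8*13 + 3
13 = 4*3 + 1
3 = 3*1 + 0
gcd = 1, so a unique solution mod 598096 exists.
Back-substitute for the Bézout coefficients:
1 = 13 − 4·3
1 = −4·107 + 33·13
1 = 33·120 − 37·107
1 = −37·1187 + 366·120
1 = 366·3681 − 1135·1187
1 = −1135·34316 + 10581·3681
1 = 10581·140945 − 43459·34316
1 = −43459·598096 + 184417·140945
So 140945·(184417) ≡ 1 (mod 598096), giving 140945⁻¹ ≡ 184417.
x ≡ 140945⁻¹·438382 ≡ 184417·438382 ≡ 456974 (mod 598096).

456974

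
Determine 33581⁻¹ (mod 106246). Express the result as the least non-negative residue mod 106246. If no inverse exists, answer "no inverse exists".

25099

Extended Euclidean algorithm:
106246 = 3·33581 + 5503
33581 = 6·5503 + 563
5503 = 9·563 + 436
563 = 1·436 + 127
436 = 3·127 + 55
127 = 2·55 + 17
55 = 3·17 + 4
17 = 4·4 + 1
4 = 4·1 + 0
The gcd is 1. Working backward:
1 = 17 − 4·4
1 = −4·55 + 13·17
1 = 13·127 − 30·55
1 = −30·436 + 103·127
1 = 103·563 − 133·436
1 = −133·5503 + 1300·563
1 = 1300·33581 − 7933·5503
1 = −7933·106246 + 25099·33581
So 33581·25099 ≡ 1 (mod 106246).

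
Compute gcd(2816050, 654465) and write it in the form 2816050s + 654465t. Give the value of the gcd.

Euclidean algorithm:
2816050 = 4*654465 + 198190
654465 = 3*198190 + 59895
198190 = 3*59895 + 18505
59895 = 3*18505 + 4380
18505 = 4*4380 + 985
4380 = 4*985 + 440
985 = 2*440 + 105
440 = 4*105 + 20
105 = 5*20 + 5
20 = 4*5 + 0
gcd(2816050, 654465) = 5.
Working backward:
5 = 105 − 5·20
5 = −5·440 + 21·105
5 = 21·985 − 47·440
5 = −47·4380 + 209·985
5 = 209·18505 − 883·4380
5 = −883·59895 + 2858·18505
5 = 2858·198190 − 9457·59895
5 = −9457·654465 + 31229·198190
5 = 31229·2816050 − 134373·654465
So 5 = (31229)·2816050 + (-134373)·654465.

5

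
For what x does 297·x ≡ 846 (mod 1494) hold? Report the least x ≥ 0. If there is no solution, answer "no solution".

28

First find gcd(297, 1494):
1494 = 5*297 + 9
297 = 33*9 + 0
gcd = 9 and 9 | 846, so solutions exist. Divide through by 9: 33x ≡ 94 (mod 166).
Now find 33⁻¹ mod 166:
166 = 5·33 + 1
33 = 33·1 + 0
Back-substitute:
1 = 166 − 5·33
So 33·(-5) ≡ 1 (mod 166), i.e. 33⁻¹ ≡ 161.
Then x ≡ 161·94 ≡ 28 (mod 166); the smallest non-negative solution is x = 28.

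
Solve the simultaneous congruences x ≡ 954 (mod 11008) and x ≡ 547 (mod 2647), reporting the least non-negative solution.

Write x = 954 + 11008·k. Then 11008·k ≡ 547 − 954 ≡ 2240 (mod 2647).
Need 11008⁻¹ mod 2647. Extended Euclid on (2647, 420):
2647 = 6*420 + 127
420 = 3*127 + 39
127 = 3*39 + 10
39 = 3*10 + 9
10 = 1*9 + 1
9 = 9*1 + 0
Back-substitute:
1 = 10 − 9
1 = −39 + 4·10
1 = 4·127 − 13·39
1 = −13·420 + 43·127
1 = 43·2647 − 271·420
11008⁻¹ ≡ 2376 (mod 2647), so k ≡ 2376·2240 ≡ 1770 (mod 2647).
x = 954 + 11008·1770 = 19485114.

19485114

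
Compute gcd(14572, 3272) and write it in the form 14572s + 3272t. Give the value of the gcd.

4

Euclidean algorithm:
14572 = 4·3272 + 1484
3272 = 2·1484 + 304
1484 = 4·304 + 268
304 = 1·268 + 36
268 = 7·36 + 16
36 = 2·16 + 4
16 = 4·4 + 0
gcd(14572, 3272) = 4.
Back-substituting:
4 = 36 − 2·16
4 = −2·268 + 15·36
4 = 15·304 − 17·268
4 = −17·1484 + 83·304
4 = 83·3272 − 183·1484
4 = −183·14572 + 815·3272
So 4 = (-183)·14572 + (815)·3272.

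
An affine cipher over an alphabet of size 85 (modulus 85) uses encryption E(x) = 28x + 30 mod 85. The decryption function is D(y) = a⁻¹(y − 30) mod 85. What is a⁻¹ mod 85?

Apply the Euclidean algorithm to 85 and 28:
85 = 3×28 + 1
28 = 28×1 + 0
Since gcd(28, 85) = 1, back-substitute to write 1 as a combination:
1 = 85 − 3·28
Hence 28⁻¹ ≡ -3 ≡ 82 (mod 85).

82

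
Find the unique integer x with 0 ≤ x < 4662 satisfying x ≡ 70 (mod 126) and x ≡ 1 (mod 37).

Write x = 70 + 126·k. Then 126·k ≡ 1 − 70 ≡ 5 (mod 37).
Need 126⁻¹ mod 37. Extended Euclid on (37, 15):
37 = 2×15 + 7
15 = 2×7 + 1
7 = 7×1 + 0
Back-substitute:
1 = 15 − 2·7
1 = −2·37 + 5·15
126⁻¹ ≡ 5 (mod 37), so k ≡ 5·5 ≡ 25 (mod 37).
x = 70 + 126·25 = 3220.

3220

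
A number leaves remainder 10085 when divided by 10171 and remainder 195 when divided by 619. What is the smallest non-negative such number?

5339689

Write x = 10085 + 10171·k. Then 10171·k ≡ 195 − 10085 ≡ 14 (mod 619).
Need 10171⁻¹ mod 619. Extended Euclid on (619, 267):
619 = 2×267 + 85
267 = 3×85 + 12
85 = 7×12 + 1
12 = 12×1 + 0
Back-substitute:
1 = 85 − 7·12
1 = −7·267 + 22·85
1 = 22·619 − 51·267
10171⁻¹ ≡ 568 (mod 619), so k ≡ 568·14 ≡ 524 (mod 619).
x = 10085 + 10171·524 = 5339689.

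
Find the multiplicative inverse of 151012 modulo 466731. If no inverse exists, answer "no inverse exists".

221284

Extended Euclidean algorithm:
466731 = 3*151012 + 13695
151012 = 11*13695 + 367
13695 = 37*367 + 116
367 = 3*116 + 19
116 = 6*19 + 2
19 = 9*2 + 1
2 = 2*1 + 0
Since gcd(151012, 466731) = 1, back-substitute to write 1 as a combination:
1 = 19 − 9·2
1 = −9·116 + 55·19
1 = 55·367 − 174·116
1 = −174·13695 + 6493·367
1 = 6493·151012 − 71597·13695
1 = −71597·466731 + 221284·151012
So 151012·221284 ≡ 1 (mod 466731).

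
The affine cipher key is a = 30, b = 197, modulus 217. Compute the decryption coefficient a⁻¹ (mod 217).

123

gcd(217, 30) by repeated division:
217 = 7·30 + 7
30 = 4·7 + 2
7 = 3·2 + 1
2 = 2·1 + 0
Since gcd(30, 217) = 1, back-substitute to write 1 as a combination:
1 = 7 − 3·2
1 = −3·30 + 13·7
1 = 13·217 − 94·30
Thus 30·(-94) ≡ 1 (mod 217); reducing, -94 mod 217 = 123.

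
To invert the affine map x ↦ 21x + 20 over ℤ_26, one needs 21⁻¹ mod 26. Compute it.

5

Run Euclid on (26, 21):
26 = 1×21 + 5
21 = 4×5 + 1
5 = 5×1 + 0
Since gcd(21, 26) = 1, back-substitute to write 1 as a combination:
1 = 21 − 4·5
1 = −4·26 + 5·21
So 21·5 ≡ 1 (mod 26).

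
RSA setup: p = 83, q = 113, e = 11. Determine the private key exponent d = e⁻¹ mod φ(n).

835

φ(n) = (p−1)(q−1) = 82·112 = 9184.
Need d with 11·d ≡ 1 (mod 9184). Apply the extended Euclidean algorithm:
9184 = 834×11 + 10
11 = 1×10 + 1
10 = 10×1 + 0
Back-substitute:
1 = 11 − 10
1 = −9184 + 835·11
So 11·835 ≡ 1 (mod 9184), hence d = 835.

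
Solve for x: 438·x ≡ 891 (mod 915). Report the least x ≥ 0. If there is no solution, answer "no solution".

142

First find gcd(438, 915):
915 = 2*438 + 39
438 = 11*39 + 9
39 = 4*9 + 3
9 = 3*3 + 0
gcd = 3 and 3 | 891, so solutions exist. Divide through by 3: 146x ≡ 297 (mod 305).
Now find 146⁻¹ mod 305:
305 = 2×146 + 13
146 = 11×13 + 3
13 = 4×3 + 1
3 = 3×1 + 0
Back-substitute:
1 = 13 − 4·3
1 = −4·146 + 45·13
1 = 45·305 − 94·146
So 146·(-94) ≡ 1 (mod 305), i.e. 146⁻¹ ≡ 211.
Then x ≡ 211·297 ≡ 142 (mod 305); the smallest non-negative solution is x = 142.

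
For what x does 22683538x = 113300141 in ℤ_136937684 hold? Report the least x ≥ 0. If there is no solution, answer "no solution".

no solution

gcd(22683538, 136937684):
136937684 = 6·22683538 + 836456
22683538 = 27·836456 + 99226
836456 = 8·99226 + 42648
99226 = 2·42648 + 13930
42648 = 3·13930 + 858
13930 = 16·858 + 202
858 = 4·202 + 50
202 = 4·50 + 2
50 = 25·2 + 0
gcd = 2, but 2 ∤ 113300141, so the congruence has no solution.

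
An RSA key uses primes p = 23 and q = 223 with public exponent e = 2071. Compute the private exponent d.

3403

φ(n) = (p−1)(q−1) = 22·222 = 4884.
Need d with 2071·d ≡ 1 (mod 4884). Apply the extended Euclidean algorithm:
4884 = 2*2071 + 742
2071 = 2*742 + 587
742 = 1*587 + 155
587 = 3*155 + 122
155 = 1*122 + 33
122 = 3*33 + 23
33 = 1*23 + 10
23 = 2*10 + 3
10 = 3*3 + 1
3 = 3*1 + 0
Back-substitute:
1 = 10 − 3·3
1 = −3·23 + 7·10
1 = 7·33 − 10·23
1 = −10·122 + 37·33
1 = 37·155 − 47·122
1 = −47·587 + 178·155
1 = 178·742 − 225·587
1 = −225·2071 + 628·742
1 = 628·4884 − 1481·2071
So 2071·(-1481) ≡ 1 (mod 4884), hence d ≡ -1481 ≡ 3403 (mod 4884).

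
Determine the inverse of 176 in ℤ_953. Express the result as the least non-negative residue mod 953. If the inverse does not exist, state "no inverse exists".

731

Extended Euclidean algorithm:
953 = 5*176 + 73
176 = 2*73 + 30
73 = 2*30 + 13
30 = 2*13 + 4
13 = 3*4 + 1
4 = 4*1 + 0
gcd = 1, so the inverse exists. Back-substitute:
1 = 13 − 3·4
1 = −3·30 + 7·13
1 = 7·73 − 17·30
1 = −17·176 + 41·73
1 = 41·953 − 222·176
Hence 176⁻¹ ≡ -222 ≡ 731 (mod 953).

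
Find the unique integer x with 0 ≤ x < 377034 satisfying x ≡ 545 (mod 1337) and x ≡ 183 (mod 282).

Write x = 545 + 1337·k. Then 1337·k ≡ 183 − 545 ≡ 202 (mod 282).
Need 1337⁻¹ mod 282. Extended Euclid on (282, 209):
282 = 1×209 + 73
209 = 2×73 + 63
73 = 1×63 + 10
63 = 6×10 + 3
10 = 3×3 + 1
3 = 3×1 + 0
Back-substitute:
1 = 10 − 3·3
1 = −3·63 + 19·10
1 = 19·73 − 22·63
1 = −22·209 + 63·73
1 = 63·282 − 85·209
1337⁻¹ ≡ 197 (mod 282), so k ≡ 197·202 ≡ 32 (mod 282).
x = 545 + 1337·32 = 43329.

43329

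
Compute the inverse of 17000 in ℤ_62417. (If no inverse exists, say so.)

Run Euclid on (62417, 17000):
62417 = 3*17000 + 11417
17000 = 1*11417 + 5583
11417 = 2*5583 + 251
5583 = 22*251 + 61
251 = 4*61 + 7
61 = 8*7 + 5
7 = 1*5 + 2
5 = 2*2 + 1
2 = 2*1 + 0
Since gcd(17000, 62417) = 1, back-substitute to write 1 as a combination:
1 = 5 − 2·2
1 = −2·7 + 3·5
1 = 3·61 − 26·7
1 = −26·251 + 107·61
1 = 107·5583 − 2380·251
1 = −2380·11417 + 4867·5583
1 = 4867·17000 − 7247·11417
1 = −7247·62417 + 26608·17000
So 17000·26608 ≡ 1 (mod 62417).

26608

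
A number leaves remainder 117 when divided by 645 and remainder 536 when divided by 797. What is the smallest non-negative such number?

Write x = 117 + 645·k. Then 645·k ≡ 536 − 117 ≡ 419 (mod 797).
Need 645⁻¹ mod 797. Extended Euclid on (797, 645):
797 = 1×645 + 152
645 = 4×152 + 37
152 = 4×37 + 4
37 = 9×4 + 1
4 = 4×1 + 0
Back-substitute:
1 = 37 − 9·4
1 = −9·152 + 37·37
1 = 37·645 − 157·152
1 = −157·797 + 194·645
645⁻¹ ≡ 194 (mod 797), so k ≡ 194·419 ≡ 789 (mod 797).
x = 117 + 645·789 = 509022.

509022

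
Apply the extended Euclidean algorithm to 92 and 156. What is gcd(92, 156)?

Repeated division:
156 = 1×92 + 64
92 = 1×64 + 28
64 = 2×28 + 8
28 = 3×8 + 4
8 = 2×4 + 0
gcd(92, 156) = 4.
Working backward:
4 = 28 − 3·8
4 = −3·64 + 7·28
4 = 7·92 − 10·64
4 = −10·156 + 17·92
So 4 = (-10)·156 + (17)·92.

4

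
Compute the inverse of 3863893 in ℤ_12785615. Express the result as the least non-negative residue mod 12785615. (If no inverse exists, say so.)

gcd(12785615, 3863893) by repeated division:
12785615 = 3×3863893 + 1193936
3863893 = 3×1193936 + 282085
1193936 = 4×282085 + 65596
282085 = 4×65596 + 19701
65596 = 3×19701 + 6493
19701 = 3×6493 + 222
6493 = 29×222 + 55
222 = 4×55 + 2
55 = 27×2 + 1
2 = 2×1 + 0
The gcd is 1. Working backward:
1 = 55 − 27·2
1 = −27·222 + 109·55
1 = 109·6493 − 3188·222
1 = −3188·19701 + 9673·6493
1 = 9673·65596 − 32207·19701
1 = −32207·282085 + 138501·65596
1 = 138501·1193936 − 586211·282085
1 = −586211·3863893 + 1897134·1193936
1 = 1897134·12785615 − 6277613·3863893
Hence 3863893⁻¹ ≡ -6277613 ≡ 6508002 (mod 12785615).

6508002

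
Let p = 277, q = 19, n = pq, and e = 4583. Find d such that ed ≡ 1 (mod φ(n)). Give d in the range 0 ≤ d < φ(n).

φ(n) = (p−1)(q−1) = 276·18 = 4968.
Need d with 4583·d ≡ 1 (mod 4968). Apply the extended Euclidean algorithm:
4968 = 1×4583 + 385
4583 = 11×385 + 348
385 = 1×348 + 37
348 = 9×37 + 15
37 = 2×15 + 7
15 = 2×7 + 1
7 = 7×1 + 0
Back-substitute:
1 = 15 − 2·7
1 = −2·37 + 5·15
1 = 5·348 − 47·37
1 = −47·385 + 52·348
1 = 52·4583 − 619·385
1 = −619·4968 + 671·4583
So 4583·671 ≡ 1 (mod 4968), hence d = 671.

671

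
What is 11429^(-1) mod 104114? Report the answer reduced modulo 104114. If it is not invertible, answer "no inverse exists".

78771

Apply the Euclidean algorithm to 104114 and 11429:
104114 = 9×11429 + 1253
11429 = 9×1253 + 152
1253 = 8×152 + 37
152 = 4×37 + 4
37 = 9×4 + 1
4 = 4×1 + 0
Since gcd(11429, 104114) = 1, back-substitute to write 1 as a combination:
1 = 37 − 9·4
1 = −9·152 + 37·37
1 = 37·1253 − 305·152
1 = −305·11429 + 2782·1253
1 = 2782·104114 − 25343·11429
So 11429·(-25343) ≡ 1 (mod 104114), and -25343 ≡ 78771 (mod 104114).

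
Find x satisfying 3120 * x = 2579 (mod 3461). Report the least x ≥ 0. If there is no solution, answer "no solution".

First find gcd(3120, 3461):
3461 = 1*3120 + 341
3120 = 9*341 + 51
341 = 6*51 + 35
51 = 1*35 + 16
35 = 2*16 + 3
16 = 5*3 + 1
3 = 3*1 + 0
gcd = 1, so a unique solution mod 3461 exists.
Back-substitute for the Bézout coefficients:
1 = 16 − 5·3
1 = −5·35 + 11·16
1 = 11·51 − 16·35
1 = −16·341 + 107·51
1 = 107·3120 − 979·341
1 = −979·3461 + 1086·3120
So 3120·(1086) ≡ 1 (mod 3461), giving 3120⁻¹ ≡ 1086.
x ≡ 3120⁻¹·2579 ≡ 1086·2579 ≡ 845 (mod 3461).

845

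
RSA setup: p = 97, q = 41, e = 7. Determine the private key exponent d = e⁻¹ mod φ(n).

φ(n) = (p−1)(q−1) = 96·40 = 3840.
Need d with 7·d ≡ 1 (mod 3840). Apply the extended Euclidean algorithm:
3840 = 548·7 + 4
7 = 1·4 + 3
4 = 1·3 + 1
3 = 3·1 + 0
Back-substitute:
1 = 4 − 3
1 = −7 + 2·4
1 = 2·3840 − 1097·7
So 7·(-1097) ≡ 1 (mod 3840), hence d ≡ -1097 ≡ 2743 (mod 3840).

2743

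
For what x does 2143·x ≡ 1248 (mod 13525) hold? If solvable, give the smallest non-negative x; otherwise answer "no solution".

First find gcd(2143, 13525):
13525 = 6×2143 + 667
2143 = 3×667 + 142
667 = 4×142 + 99
142 = 1×99 + 43
99 = 2×43 + 13
43 = 3×13 + 4
13 = 3×4 + 1
4 = 4×1 + 0
gcd = 1, so a unique solution mod 13525 exists.
Back-substitute for the Bézout coefficients:
1 = 13 − 3·4
1 = −3·43 + 10·13
1 = 10·99 − 23·43
1 = −23·142 + 33·99
1 = 33·667 − 155·142
1 = −155·2143 + 498·667
1 = 498·13525 − 3143·2143
So 2143·(-3143) ≡ 1 (mod 13525), giving 2143⁻¹ ≡ 10382.
x ≡ 2143⁻¹·1248 ≡ 10382·1248 ≡ 13311 (mod 13525).

13311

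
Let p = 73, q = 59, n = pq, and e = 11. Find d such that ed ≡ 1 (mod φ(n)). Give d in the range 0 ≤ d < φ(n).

φ(n) = (p−1)(q−1) = 72·58 = 4176.
Need d with 11·d ≡ 1 (mod 4176). Apply the extended Euclidean algorithm:
4176 = 379*11 + 7
11 = 1*7 + 4
7 = 1*4 + 3
4 = 1*3 + 1
3 = 3*1 + 0
Back-substitute:
1 = 4 − 3
1 = −7 + 2·4
1 = 2·11 − 3·7
1 = −3·4176 + 1139·11
So 11·1139 ≡ 1 (mod 4176), hence d = 1139.

1139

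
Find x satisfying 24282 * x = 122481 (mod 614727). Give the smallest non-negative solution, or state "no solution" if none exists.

First find gcd(24282, 614727):
614727 = 25*24282 + 7677
24282 = 3*7677 + 1251
7677 = 6*1251 + 171
1251 = 7*171 + 54
171 = 3*54 + 9
54 = 6*9 + 0
gcd = 9 and 9 | 122481, so solutions exist. Divide through by 9: 2698x ≡ 13609 (mod 68303).
Now find 2698⁻¹ mod 68303:
68303 = 25*2698 + 853
2698 = 3*853 + 139
853 = 6*139 + 19
139 = 7*19 + 6
19 = 3*6 + 1
6 = 6*1 + 0
Back-substitute:
1 = 19 − 3·6
1 = −3·139 + 22·19
1 = 22·853 − 135·139
1 = −135·2698 + 427·853
1 = 427·68303 − 10810·2698
So 2698·(-10810) ≡ 1 (mod 68303), i.e. 2698⁻¹ ≡ 57493.
Then x ≡ 57493·13609 ≡ 11372 (mod 68303); the smallest non-negative solution is x = 11372.

11372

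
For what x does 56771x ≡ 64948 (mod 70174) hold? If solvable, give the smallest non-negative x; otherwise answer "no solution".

1058

First find gcd(56771, 70174):
70174 = 1·56771 + 13403
56771 = 4·13403 + 3159
13403 = 4·3159 + 767
3159 = 4·767 + 91
767 = 8·91 + 39
91 = 2·39 + 13
39 = 3·13 + 0
gcd = 13 and 13 | 64948, so solutions exist. Divide through by 13: 4367x ≡ 4996 (mod 5398).
Now find 4367⁻¹ mod 5398:
5398 = 1*4367 + 1031
4367 = 4*1031 + 243
1031 = 4*243 + 59
243 = 4*59 + 7
59 = 8*7 + 3
7 = 2*3 + 1
3 = 3*1 + 0
Back-substitute:
1 = 7 − 2·3
1 = −2·59 + 17·7
1 = 17·243 − 70·59
1 = −70·1031 + 297·243
1 = 297·4367 − 1258·1031
1 = −1258·5398 + 1555·4367
So 4367⁻¹ ≡ 1555 (mod 5398).
Then x ≡ 1555·4996 ≡ 1058 (mod 5398); the smallest non-negative solution is x = 1058.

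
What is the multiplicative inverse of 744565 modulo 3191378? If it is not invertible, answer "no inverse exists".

gcd(3191378, 744565) by repeated division:
3191378 = 4·744565 + 213118
744565 = 3·213118 + 105211
213118 = 2·105211 + 2696
105211 = 39·2696 + 67
2696 = 40·67 + 16
67 = 4·16 + 3
16 = 5·3 + 1
3 = 3·1 + 0
The gcd is 1. Working backward:
1 = 16 − 5·3
1 = −5·67 + 21·16
1 = 21·2696 − 845·67
1 = −845·105211 + 32976·2696
1 = 32976·213118 − 66797·105211
1 = −66797·744565 + 233367·213118
1 = 233367·3191378 − 1000265·744565
Thus 744565·(-1000265) ≡ 1 (mod 3191378); reducing, -1000265 mod 3191378 = 2191113.

2191113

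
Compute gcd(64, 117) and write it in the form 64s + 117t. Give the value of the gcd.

1

Euclidean algorithm:
117 = 1*64 + 53
64 = 1*53 + 11
53 = 4*11 + 9
11 = 1*9 + 2
9 = 4*2 + 1
2 = 2*1 + 0
gcd(64, 117) = 1.
Working backward:
1 = 9 − 4·2
1 = −4·11 + 5·9
1 = 5·53 − 24·11
1 = −24·64 + 29·53
1 = 29·117 − 53·64
So 1 = (29)·117 + (-53)·64.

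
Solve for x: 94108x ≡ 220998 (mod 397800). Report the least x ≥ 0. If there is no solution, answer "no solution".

no solution

gcd(94108, 397800):
397800 = 4×94108 + 21368
94108 = 4×21368 + 8636
21368 = 2×8636 + 4096
8636 = 2×4096 + 444
4096 = 9×444 + 100
444 = 4×100 + 44
100 = 2×44 + 12
44 = 3×12 + 8
12 = 1×8 + 4
8 = 2×4 + 0
gcd = 4, but 4 ∤ 220998, so the congruence has no solution.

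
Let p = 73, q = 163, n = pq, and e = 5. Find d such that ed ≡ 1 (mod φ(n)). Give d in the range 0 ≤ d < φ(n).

2333

φ(n) = (p−1)(q−1) = 72·162 = 11664.
Need d with 5·d ≡ 1 (mod 11664). Apply the extended Euclidean algorithm:
11664 = 2332×5 + 4
5 = 1×4 + 1
4 = 4×1 + 0
Back-substitute:
1 = 5 − 4
1 = −11664 + 2333·5
So 5·2333 ≡ 1 (mod 11664), hence d = 2333.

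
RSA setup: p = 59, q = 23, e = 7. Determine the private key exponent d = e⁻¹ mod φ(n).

547

φ(n) = (p−1)(q−1) = 58·22 = 1276.
Need d with 7·d ≡ 1 (mod 1276). Apply the extended Euclidean algorithm:
1276 = 182·7 + 2
7 = 3·2 + 1
2 = 2·1 + 0
Back-substitute:
1 = 7 − 3·2
1 = −3·1276 + 547·7
So 7·547 ≡ 1 (mod 1276), hence d = 547.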